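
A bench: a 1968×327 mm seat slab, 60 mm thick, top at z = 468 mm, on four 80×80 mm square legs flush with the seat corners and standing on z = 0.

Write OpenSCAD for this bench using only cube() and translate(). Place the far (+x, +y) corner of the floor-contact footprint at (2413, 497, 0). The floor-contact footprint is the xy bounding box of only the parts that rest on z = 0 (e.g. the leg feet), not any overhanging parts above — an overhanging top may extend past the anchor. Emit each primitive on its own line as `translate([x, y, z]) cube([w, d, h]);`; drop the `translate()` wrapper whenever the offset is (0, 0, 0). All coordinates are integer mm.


translate([445, 170, 408]) cube([1968, 327, 60]);
translate([445, 170, 0]) cube([80, 80, 408]);
translate([445, 417, 0]) cube([80, 80, 408]);
translate([2333, 170, 0]) cube([80, 80, 408]);
translate([2333, 417, 0]) cube([80, 80, 408]);


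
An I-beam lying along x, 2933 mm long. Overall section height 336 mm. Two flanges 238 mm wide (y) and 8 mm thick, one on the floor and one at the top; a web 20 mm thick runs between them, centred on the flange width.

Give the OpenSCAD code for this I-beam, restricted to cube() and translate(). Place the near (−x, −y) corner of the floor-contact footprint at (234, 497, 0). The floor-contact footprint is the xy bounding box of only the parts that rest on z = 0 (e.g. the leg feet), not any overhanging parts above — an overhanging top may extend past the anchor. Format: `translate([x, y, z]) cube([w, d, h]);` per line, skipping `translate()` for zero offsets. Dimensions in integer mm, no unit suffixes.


translate([234, 497, 0]) cube([2933, 238, 8]);
translate([234, 606, 8]) cube([2933, 20, 320]);
translate([234, 497, 328]) cube([2933, 238, 8]);


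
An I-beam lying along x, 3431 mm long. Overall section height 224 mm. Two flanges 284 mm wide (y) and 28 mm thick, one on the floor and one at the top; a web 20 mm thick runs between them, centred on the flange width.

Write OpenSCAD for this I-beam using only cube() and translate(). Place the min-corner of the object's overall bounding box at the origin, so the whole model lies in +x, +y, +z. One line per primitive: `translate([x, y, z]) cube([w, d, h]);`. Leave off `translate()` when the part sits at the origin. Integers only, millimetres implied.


cube([3431, 284, 28]);
translate([0, 132, 28]) cube([3431, 20, 168]);
translate([0, 0, 196]) cube([3431, 284, 28]);


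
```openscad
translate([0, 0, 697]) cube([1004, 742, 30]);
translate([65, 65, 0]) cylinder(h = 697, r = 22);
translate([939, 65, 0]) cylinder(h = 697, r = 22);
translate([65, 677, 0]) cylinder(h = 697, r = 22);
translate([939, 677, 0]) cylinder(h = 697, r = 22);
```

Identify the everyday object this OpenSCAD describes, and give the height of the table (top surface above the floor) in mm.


A table. The table height is 727 mm.

A 1004×742×30 slab sits at z = 697 on four Ø44 mm round legs — a table. The top surface is at 697 + 30 = 727 mm.


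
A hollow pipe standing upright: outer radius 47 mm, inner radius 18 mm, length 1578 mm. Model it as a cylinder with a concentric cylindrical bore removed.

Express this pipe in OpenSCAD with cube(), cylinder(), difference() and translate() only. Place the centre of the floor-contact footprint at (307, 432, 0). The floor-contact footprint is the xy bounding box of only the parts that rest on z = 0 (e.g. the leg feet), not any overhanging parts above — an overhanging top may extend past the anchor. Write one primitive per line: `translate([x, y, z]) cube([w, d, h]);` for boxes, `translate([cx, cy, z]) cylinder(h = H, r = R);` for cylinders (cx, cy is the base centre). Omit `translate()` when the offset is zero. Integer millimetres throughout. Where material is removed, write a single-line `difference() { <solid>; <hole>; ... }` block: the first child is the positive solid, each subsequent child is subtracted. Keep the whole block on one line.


difference() { translate([307, 432, 0]) cylinder(h = 1578, r = 47); translate([307, 432, 0]) cylinder(h = 1578, r = 18); }


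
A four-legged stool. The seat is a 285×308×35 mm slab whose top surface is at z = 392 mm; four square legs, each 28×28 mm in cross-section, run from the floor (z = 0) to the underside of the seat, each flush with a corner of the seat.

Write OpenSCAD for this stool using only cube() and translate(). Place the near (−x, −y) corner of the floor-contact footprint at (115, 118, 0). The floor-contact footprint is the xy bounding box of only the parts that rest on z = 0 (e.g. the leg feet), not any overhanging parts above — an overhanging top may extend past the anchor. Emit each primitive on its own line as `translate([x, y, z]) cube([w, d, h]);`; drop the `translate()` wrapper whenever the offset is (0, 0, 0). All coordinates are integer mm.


translate([115, 118, 357]) cube([285, 308, 35]);
translate([115, 118, 0]) cube([28, 28, 357]);
translate([372, 118, 0]) cube([28, 28, 357]);
translate([115, 398, 0]) cube([28, 28, 357]);
translate([372, 398, 0]) cube([28, 28, 357]);


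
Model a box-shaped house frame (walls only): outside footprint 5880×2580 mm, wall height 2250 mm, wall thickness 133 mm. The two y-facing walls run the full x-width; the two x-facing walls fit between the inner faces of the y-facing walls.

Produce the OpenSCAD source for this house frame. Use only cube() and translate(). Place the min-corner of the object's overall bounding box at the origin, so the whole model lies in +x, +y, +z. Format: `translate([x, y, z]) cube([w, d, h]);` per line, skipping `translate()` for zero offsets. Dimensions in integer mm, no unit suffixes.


cube([5880, 133, 2250]);
translate([0, 2447, 0]) cube([5880, 133, 2250]);
translate([0, 133, 0]) cube([133, 2314, 2250]);
translate([5747, 133, 0]) cube([133, 2314, 2250]);


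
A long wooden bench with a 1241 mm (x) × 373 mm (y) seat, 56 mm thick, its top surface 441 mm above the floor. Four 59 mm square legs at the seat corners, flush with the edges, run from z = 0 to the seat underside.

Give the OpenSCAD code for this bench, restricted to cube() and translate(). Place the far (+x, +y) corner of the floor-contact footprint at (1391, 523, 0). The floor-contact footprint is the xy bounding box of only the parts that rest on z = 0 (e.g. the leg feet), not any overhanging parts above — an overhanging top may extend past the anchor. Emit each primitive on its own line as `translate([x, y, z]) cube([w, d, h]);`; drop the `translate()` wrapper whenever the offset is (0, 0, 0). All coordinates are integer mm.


translate([150, 150, 385]) cube([1241, 373, 56]);
translate([150, 150, 0]) cube([59, 59, 385]);
translate([150, 464, 0]) cube([59, 59, 385]);
translate([1332, 150, 0]) cube([59, 59, 385]);
translate([1332, 464, 0]) cube([59, 59, 385]);


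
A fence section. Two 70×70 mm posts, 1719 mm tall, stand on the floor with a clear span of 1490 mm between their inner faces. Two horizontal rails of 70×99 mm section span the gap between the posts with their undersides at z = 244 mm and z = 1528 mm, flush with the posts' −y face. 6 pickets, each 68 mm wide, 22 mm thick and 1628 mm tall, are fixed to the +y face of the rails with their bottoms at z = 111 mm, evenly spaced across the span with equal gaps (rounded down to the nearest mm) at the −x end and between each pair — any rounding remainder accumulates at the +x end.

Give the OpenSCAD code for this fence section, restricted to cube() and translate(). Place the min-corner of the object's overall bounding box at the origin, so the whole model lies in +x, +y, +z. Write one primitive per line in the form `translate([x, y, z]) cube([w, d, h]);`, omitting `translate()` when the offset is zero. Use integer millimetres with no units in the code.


cube([70, 70, 1719]);
translate([1560, 0, 0]) cube([70, 70, 1719]);
translate([70, 0, 244]) cube([1490, 70, 99]);
translate([70, 0, 1528]) cube([1490, 70, 99]);
translate([224, 70, 111]) cube([68, 22, 1628]);
translate([446, 70, 111]) cube([68, 22, 1628]);
translate([668, 70, 111]) cube([68, 22, 1628]);
translate([890, 70, 111]) cube([68, 22, 1628]);
translate([1112, 70, 111]) cube([68, 22, 1628]);
translate([1334, 70, 111]) cube([68, 22, 1628]);


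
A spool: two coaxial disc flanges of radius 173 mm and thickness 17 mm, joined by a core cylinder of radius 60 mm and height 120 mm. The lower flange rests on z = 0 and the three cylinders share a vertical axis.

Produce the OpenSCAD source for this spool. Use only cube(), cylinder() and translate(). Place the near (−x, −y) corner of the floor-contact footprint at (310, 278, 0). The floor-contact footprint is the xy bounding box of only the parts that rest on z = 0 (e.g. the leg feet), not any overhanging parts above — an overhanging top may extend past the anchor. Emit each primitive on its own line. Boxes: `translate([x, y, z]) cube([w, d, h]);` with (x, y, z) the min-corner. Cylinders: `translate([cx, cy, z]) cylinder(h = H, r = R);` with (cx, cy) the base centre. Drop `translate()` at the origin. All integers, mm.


translate([483, 451, 0]) cylinder(h = 17, r = 173);
translate([483, 451, 17]) cylinder(h = 120, r = 60);
translate([483, 451, 137]) cylinder(h = 17, r = 173);


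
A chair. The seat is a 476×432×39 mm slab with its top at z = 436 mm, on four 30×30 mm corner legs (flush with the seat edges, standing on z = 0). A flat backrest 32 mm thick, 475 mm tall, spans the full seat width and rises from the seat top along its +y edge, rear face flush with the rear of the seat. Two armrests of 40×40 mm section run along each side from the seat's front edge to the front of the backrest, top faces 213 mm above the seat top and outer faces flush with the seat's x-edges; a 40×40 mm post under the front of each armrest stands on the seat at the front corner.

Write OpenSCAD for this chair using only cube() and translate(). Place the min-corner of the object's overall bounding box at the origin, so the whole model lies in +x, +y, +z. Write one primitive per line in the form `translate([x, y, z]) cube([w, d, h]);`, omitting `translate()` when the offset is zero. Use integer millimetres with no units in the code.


translate([0, 0, 397]) cube([476, 432, 39]);
cube([30, 30, 397]);
translate([446, 0, 0]) cube([30, 30, 397]);
translate([0, 402, 0]) cube([30, 30, 397]);
translate([446, 402, 0]) cube([30, 30, 397]);
translate([0, 400, 436]) cube([476, 32, 475]);
translate([0, 0, 609]) cube([40, 400, 40]);
translate([436, 0, 609]) cube([40, 400, 40]);
translate([0, 0, 436]) cube([40, 40, 173]);
translate([436, 0, 436]) cube([40, 40, 173]);


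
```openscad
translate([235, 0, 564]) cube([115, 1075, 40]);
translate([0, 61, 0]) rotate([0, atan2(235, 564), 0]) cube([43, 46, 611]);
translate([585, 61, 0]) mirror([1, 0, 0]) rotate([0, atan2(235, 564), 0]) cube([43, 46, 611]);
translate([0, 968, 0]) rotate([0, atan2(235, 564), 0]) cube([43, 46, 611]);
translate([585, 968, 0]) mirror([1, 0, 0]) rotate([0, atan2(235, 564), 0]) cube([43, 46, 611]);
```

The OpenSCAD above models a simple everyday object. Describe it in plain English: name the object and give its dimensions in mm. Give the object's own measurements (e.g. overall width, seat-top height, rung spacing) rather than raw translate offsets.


A sawhorse. A 115×1075×40 mm beam (x, y, z) sits on two A-frame leg pairs. Each pair is two raked legs of 43×46 mm section (46 mm along y) splaying symmetrically in x. Each leg rises 564 mm vertically over 235 mm of horizontal reach and is 611 mm long along its own axis. Every leg's outer bottom edge rests on the floor and its outer top edge meets a bottom edge of the beam — the left legs (tilting toward +x) meet the beam's −x bottom edge, the right legs (their mirror images, tilting toward −x) meet its +x bottom edge — so the leg tops tuck under the beam, the beam's underside is 564 mm above the floor, and the feet are 585 mm apart outside-to-outside with the beam centred between them. The two leg pairs are set in 61 mm from either end of the beam.


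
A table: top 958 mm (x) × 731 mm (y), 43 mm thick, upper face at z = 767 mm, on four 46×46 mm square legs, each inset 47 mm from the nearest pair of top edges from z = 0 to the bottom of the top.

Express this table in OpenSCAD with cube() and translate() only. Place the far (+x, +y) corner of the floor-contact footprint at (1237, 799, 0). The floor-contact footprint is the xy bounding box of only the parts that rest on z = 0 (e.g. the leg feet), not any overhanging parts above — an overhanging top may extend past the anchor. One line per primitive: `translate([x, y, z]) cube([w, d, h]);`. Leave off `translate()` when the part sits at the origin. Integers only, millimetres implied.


translate([326, 115, 724]) cube([958, 731, 43]);
translate([373, 162, 0]) cube([46, 46, 724]);
translate([1191, 162, 0]) cube([46, 46, 724]);
translate([373, 753, 0]) cube([46, 46, 724]);
translate([1191, 753, 0]) cube([46, 46, 724]);


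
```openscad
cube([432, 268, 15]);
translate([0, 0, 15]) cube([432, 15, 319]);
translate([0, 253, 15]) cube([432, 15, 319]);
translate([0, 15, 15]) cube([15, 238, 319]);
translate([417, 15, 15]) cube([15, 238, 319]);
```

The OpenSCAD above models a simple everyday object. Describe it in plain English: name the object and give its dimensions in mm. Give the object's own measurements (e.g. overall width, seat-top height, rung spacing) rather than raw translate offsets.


An open-topped rectangular box: outside dimensions 432×268×334 mm, with a uniform wall and base thickness of 15 mm. The base is a full 432×268 slab on the floor; four walls sit on top of the base. The front and back walls (the −y and +y sides) span the full width; the two side walls fit between them.


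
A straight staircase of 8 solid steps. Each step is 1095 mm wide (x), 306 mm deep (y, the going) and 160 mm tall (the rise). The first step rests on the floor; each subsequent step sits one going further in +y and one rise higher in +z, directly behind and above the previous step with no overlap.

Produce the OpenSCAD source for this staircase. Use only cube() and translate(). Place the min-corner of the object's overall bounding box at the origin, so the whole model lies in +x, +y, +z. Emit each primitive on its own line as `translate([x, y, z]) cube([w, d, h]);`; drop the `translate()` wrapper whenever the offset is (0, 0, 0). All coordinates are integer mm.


cube([1095, 306, 160]);
translate([0, 306, 160]) cube([1095, 306, 160]);
translate([0, 612, 320]) cube([1095, 306, 160]);
translate([0, 918, 480]) cube([1095, 306, 160]);
translate([0, 1224, 640]) cube([1095, 306, 160]);
translate([0, 1530, 800]) cube([1095, 306, 160]);
translate([0, 1836, 960]) cube([1095, 306, 160]);
translate([0, 2142, 1120]) cube([1095, 306, 160]);


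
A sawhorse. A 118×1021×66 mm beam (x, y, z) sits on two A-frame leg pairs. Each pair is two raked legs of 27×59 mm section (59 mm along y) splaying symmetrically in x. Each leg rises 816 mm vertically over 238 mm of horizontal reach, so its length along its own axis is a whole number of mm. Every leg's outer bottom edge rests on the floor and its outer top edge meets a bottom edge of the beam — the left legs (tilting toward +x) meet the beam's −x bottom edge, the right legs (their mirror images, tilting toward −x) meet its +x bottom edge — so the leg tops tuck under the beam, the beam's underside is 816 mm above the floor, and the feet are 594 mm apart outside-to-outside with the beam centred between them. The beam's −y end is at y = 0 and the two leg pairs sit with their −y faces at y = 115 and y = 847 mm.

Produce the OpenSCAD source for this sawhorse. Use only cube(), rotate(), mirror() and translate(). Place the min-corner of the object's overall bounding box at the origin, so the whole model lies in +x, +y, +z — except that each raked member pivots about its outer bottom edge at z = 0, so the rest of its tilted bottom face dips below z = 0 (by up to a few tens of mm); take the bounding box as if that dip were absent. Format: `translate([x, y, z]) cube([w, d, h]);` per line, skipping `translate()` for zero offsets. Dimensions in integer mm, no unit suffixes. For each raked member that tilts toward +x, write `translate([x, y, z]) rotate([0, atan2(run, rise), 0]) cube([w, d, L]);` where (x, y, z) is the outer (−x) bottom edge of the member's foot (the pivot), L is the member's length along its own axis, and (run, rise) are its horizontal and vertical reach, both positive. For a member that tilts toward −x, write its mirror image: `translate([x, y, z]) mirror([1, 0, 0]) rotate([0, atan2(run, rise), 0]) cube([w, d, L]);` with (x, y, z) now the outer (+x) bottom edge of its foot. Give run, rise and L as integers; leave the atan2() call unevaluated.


// leg length = √(238² + 816²) = 850
// right-leg outer foot x = 2·238 + 118 = 594
// beam min-corner = (238, 0, 816)
translate([238, 0, 816]) cube([118, 1021, 66]);
translate([0, 115, 0]) rotate([0, atan2(238, 816), 0]) cube([27, 59, 850]);
translate([594, 115, 0]) mirror([1, 0, 0]) rotate([0, atan2(238, 816), 0]) cube([27, 59, 850]);
translate([0, 847, 0]) rotate([0, atan2(238, 816), 0]) cube([27, 59, 850]);
translate([594, 847, 0]) mirror([1, 0, 0]) rotate([0, atan2(238, 816), 0]) cube([27, 59, 850]);


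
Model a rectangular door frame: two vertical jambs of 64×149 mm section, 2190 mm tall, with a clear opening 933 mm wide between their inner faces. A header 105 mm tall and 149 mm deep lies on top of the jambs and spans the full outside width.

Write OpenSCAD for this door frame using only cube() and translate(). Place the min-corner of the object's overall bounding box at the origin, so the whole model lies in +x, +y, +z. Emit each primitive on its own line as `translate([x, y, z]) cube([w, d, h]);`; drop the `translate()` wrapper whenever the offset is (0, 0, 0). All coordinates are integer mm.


cube([64, 149, 2190]);
translate([997, 0, 0]) cube([64, 149, 2190]);
translate([0, 0, 2190]) cube([1061, 149, 105]);


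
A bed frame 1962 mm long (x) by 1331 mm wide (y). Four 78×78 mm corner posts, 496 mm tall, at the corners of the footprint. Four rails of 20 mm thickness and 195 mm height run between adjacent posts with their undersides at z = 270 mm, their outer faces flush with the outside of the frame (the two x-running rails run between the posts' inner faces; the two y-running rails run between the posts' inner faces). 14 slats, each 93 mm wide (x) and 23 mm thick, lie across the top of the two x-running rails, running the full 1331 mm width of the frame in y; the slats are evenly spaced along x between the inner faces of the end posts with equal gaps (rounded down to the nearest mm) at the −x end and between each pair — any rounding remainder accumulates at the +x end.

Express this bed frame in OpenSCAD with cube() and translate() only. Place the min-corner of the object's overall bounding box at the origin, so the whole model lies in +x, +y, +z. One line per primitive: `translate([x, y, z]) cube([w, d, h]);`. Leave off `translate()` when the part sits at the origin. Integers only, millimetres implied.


cube([78, 78, 496]);
translate([0, 1253, 0]) cube([78, 78, 496]);
translate([1884, 0, 0]) cube([78, 78, 496]);
translate([1884, 1253, 0]) cube([78, 78, 496]);
translate([78, 0, 270]) cube([1806, 20, 195]);
translate([78, 1311, 270]) cube([1806, 20, 195]);
translate([0, 78, 270]) cube([20, 1175, 195]);
translate([1942, 78, 270]) cube([20, 1175, 195]);
translate([111, 0, 465]) cube([93, 1331, 23]);
translate([237, 0, 465]) cube([93, 1331, 23]);
translate([363, 0, 465]) cube([93, 1331, 23]);
translate([489, 0, 465]) cube([93, 1331, 23]);
translate([615, 0, 465]) cube([93, 1331, 23]);
translate([741, 0, 465]) cube([93, 1331, 23]);
translate([867, 0, 465]) cube([93, 1331, 23]);
translate([993, 0, 465]) cube([93, 1331, 23]);
translate([1119, 0, 465]) cube([93, 1331, 23]);
translate([1245, 0, 465]) cube([93, 1331, 23]);
translate([1371, 0, 465]) cube([93, 1331, 23]);
translate([1497, 0, 465]) cube([93, 1331, 23]);
translate([1623, 0, 465]) cube([93, 1331, 23]);
translate([1749, 0, 465]) cube([93, 1331, 23]);


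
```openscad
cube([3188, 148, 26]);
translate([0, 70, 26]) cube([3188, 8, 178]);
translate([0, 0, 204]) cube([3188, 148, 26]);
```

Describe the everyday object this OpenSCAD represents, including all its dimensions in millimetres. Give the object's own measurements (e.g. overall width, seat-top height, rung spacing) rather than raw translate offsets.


An I-beam lying along x, 3188 mm long. Overall section height 230 mm. Two flanges 148 mm wide (y) and 26 mm thick, one on the floor and one at the top; a web 8 mm thick runs between them, centred on the flange width.


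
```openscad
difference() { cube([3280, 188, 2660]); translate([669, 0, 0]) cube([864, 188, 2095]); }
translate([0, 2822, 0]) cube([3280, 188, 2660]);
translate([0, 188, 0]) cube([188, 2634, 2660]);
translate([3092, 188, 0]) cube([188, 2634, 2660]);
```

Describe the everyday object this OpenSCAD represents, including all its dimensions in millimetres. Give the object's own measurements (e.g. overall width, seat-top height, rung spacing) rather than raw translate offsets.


A single room: four walls, each 2660 mm tall and 188 mm thick, enclosing an outside footprint 3280×3010 mm (x × y), no floor or roof. The front and back walls (−y and +y sides) run the full x-width; the side walls fit between their inner faces. A door opening 864 mm wide and 2095 mm tall is cut through the front wall from the floor up, its −x edge 669 mm from the wall's −x end.


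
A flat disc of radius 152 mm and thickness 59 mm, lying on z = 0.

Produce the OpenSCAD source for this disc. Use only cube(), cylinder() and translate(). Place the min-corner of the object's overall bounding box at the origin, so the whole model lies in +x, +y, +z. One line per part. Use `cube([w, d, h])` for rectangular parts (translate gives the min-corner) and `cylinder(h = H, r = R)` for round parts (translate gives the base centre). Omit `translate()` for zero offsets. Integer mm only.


translate([152, 152, 0]) cylinder(h = 59, r = 152);


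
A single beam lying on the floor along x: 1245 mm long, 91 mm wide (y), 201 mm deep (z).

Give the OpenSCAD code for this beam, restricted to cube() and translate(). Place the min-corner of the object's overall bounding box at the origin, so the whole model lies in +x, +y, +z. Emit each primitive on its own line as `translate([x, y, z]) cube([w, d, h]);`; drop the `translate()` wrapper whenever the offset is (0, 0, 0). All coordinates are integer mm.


cube([1245, 91, 201]);


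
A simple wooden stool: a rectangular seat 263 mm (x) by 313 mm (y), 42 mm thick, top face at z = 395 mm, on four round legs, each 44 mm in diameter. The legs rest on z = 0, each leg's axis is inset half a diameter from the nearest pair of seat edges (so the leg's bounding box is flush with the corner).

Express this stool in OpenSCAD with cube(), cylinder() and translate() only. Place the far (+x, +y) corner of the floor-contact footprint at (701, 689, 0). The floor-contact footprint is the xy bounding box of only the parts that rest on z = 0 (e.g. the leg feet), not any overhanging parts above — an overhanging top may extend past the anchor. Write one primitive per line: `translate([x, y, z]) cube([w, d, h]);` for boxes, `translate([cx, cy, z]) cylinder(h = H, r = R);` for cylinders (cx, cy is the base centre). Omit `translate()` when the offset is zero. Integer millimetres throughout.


// leg_h = 395 - 42 = 353
translate([438, 376, 353]) cube([263, 313, 42]);
translate([460, 398, 0]) cylinder(h = 353, r = 22);
translate([679, 398, 0]) cylinder(h = 353, r = 22);
translate([460, 667, 0]) cylinder(h = 353, r = 22);
translate([679, 667, 0]) cylinder(h = 353, r = 22);


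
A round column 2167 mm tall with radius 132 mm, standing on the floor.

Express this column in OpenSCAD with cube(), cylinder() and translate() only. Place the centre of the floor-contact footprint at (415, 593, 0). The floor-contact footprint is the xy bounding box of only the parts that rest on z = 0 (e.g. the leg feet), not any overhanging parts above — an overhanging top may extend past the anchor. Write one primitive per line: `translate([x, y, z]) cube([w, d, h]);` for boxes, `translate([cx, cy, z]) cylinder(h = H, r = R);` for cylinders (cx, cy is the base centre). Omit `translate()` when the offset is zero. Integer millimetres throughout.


translate([415, 593, 0]) cylinder(h = 2167, r = 132);


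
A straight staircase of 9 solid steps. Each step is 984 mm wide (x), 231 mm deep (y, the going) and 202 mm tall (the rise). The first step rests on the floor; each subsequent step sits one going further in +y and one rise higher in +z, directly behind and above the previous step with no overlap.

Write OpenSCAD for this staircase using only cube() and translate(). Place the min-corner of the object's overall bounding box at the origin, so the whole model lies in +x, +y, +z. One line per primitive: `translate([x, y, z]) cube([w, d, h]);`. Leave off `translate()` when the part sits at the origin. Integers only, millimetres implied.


cube([984, 231, 202]);
translate([0, 231, 202]) cube([984, 231, 202]);
translate([0, 462, 404]) cube([984, 231, 202]);
translate([0, 693, 606]) cube([984, 231, 202]);
translate([0, 924, 808]) cube([984, 231, 202]);
translate([0, 1155, 1010]) cube([984, 231, 202]);
translate([0, 1386, 1212]) cube([984, 231, 202]);
translate([0, 1617, 1414]) cube([984, 231, 202]);
translate([0, 1848, 1616]) cube([984, 231, 202]);


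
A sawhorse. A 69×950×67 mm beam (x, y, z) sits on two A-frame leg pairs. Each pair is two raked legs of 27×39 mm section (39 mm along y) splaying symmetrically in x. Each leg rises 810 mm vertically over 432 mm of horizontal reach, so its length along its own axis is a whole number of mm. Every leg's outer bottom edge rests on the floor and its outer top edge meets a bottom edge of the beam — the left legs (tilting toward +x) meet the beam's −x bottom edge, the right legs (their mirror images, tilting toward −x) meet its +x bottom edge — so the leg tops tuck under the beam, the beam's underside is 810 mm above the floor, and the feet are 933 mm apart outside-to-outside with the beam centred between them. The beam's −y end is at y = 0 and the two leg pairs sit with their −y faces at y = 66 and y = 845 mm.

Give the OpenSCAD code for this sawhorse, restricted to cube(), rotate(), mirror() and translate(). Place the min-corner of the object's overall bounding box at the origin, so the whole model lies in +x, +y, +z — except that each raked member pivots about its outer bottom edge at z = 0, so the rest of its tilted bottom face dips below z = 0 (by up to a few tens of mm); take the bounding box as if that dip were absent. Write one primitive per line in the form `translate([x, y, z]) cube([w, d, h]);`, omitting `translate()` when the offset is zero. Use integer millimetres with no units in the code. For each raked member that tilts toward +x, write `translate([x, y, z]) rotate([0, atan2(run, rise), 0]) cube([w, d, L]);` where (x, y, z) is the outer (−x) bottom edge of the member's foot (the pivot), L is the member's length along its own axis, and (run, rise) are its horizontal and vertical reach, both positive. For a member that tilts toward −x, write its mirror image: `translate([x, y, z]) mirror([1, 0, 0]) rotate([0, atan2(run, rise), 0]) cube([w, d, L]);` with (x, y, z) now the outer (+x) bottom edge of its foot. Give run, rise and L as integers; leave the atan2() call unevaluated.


// leg length = √(432² + 810²) = 918
// right-leg outer foot x = 2·432 + 69 = 933
// beam min-corner = (432, 0, 810)
translate([432, 0, 810]) cube([69, 950, 67]);
translate([0, 66, 0]) rotate([0, atan2(432, 810), 0]) cube([27, 39, 918]);
translate([933, 66, 0]) mirror([1, 0, 0]) rotate([0, atan2(432, 810), 0]) cube([27, 39, 918]);
translate([0, 845, 0]) rotate([0, atan2(432, 810), 0]) cube([27, 39, 918]);
translate([933, 845, 0]) mirror([1, 0, 0]) rotate([0, atan2(432, 810), 0]) cube([27, 39, 918]);


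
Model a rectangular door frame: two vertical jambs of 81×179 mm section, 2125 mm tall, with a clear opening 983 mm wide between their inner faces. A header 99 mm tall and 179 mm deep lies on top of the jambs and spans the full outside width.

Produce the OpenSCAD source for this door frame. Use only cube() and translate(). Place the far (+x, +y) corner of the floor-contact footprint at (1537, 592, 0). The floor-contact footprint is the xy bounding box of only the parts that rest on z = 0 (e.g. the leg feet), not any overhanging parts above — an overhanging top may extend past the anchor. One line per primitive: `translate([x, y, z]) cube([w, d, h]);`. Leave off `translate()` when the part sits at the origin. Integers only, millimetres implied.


translate([392, 413, 0]) cube([81, 179, 2125]);
translate([1456, 413, 0]) cube([81, 179, 2125]);
translate([392, 413, 2125]) cube([1145, 179, 99]);


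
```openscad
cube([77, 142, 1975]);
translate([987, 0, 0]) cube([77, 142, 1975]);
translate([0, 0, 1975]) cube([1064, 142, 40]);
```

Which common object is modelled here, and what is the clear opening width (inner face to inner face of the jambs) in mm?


A door frame. The clear opening width is 910 mm.

Two 1975 mm tall posts with a header on top — a door frame. The left jamb is 77 mm wide at x = 0; the right jamb starts at x = 987. The clear opening is 987 − 77 = 910 mm.


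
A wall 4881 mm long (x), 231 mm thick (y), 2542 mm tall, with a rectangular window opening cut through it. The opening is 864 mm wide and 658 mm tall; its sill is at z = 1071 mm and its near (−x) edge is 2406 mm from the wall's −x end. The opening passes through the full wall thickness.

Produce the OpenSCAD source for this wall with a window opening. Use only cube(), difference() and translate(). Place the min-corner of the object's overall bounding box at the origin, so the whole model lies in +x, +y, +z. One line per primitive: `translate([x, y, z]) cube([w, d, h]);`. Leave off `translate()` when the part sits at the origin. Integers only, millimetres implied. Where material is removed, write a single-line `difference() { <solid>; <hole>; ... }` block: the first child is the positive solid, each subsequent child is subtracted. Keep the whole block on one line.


difference() { cube([4881, 231, 2542]); translate([2406, 0, 1071]) cube([864, 231, 658]); }


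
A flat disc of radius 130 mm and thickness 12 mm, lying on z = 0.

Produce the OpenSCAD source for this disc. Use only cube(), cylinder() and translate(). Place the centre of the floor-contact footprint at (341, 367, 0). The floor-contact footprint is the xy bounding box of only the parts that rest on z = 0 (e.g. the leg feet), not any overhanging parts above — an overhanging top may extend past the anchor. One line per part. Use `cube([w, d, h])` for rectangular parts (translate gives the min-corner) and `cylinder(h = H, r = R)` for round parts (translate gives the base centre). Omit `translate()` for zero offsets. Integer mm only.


translate([341, 367, 0]) cylinder(h = 12, r = 130);


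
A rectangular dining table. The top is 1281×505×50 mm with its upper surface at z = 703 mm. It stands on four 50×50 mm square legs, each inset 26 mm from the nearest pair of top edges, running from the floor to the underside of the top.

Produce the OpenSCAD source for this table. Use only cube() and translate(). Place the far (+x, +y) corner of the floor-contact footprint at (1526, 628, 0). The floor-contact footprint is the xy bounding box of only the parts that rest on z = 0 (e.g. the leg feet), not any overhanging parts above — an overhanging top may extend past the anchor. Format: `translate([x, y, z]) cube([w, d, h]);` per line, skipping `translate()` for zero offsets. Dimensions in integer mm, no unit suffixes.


translate([271, 149, 653]) cube([1281, 505, 50]);
translate([297, 175, 0]) cube([50, 50, 653]);
translate([1476, 175, 0]) cube([50, 50, 653]);
translate([297, 578, 0]) cube([50, 50, 653]);
translate([1476, 578, 0]) cube([50, 50, 653]);


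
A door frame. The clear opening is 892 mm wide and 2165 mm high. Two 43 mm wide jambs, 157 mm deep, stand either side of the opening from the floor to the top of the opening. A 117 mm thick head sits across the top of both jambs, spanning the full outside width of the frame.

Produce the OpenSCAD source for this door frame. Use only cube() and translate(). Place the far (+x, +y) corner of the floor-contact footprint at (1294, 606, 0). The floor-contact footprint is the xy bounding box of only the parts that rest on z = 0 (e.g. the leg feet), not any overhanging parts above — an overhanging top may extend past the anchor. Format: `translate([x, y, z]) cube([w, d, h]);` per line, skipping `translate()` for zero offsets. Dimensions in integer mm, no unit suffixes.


translate([316, 449, 0]) cube([43, 157, 2165]);
translate([1251, 449, 0]) cube([43, 157, 2165]);
translate([316, 449, 2165]) cube([978, 157, 117]);


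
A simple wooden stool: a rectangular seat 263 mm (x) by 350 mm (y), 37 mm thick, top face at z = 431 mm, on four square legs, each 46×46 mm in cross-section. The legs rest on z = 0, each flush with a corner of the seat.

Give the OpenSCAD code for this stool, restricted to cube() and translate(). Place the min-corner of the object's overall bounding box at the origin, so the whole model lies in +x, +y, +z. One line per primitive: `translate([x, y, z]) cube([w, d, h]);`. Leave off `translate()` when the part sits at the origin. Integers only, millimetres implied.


translate([0, 0, 394]) cube([263, 350, 37]);
cube([46, 46, 394]);
translate([217, 0, 0]) cube([46, 46, 394]);
translate([0, 304, 0]) cube([46, 46, 394]);
translate([217, 304, 0]) cube([46, 46, 394]);


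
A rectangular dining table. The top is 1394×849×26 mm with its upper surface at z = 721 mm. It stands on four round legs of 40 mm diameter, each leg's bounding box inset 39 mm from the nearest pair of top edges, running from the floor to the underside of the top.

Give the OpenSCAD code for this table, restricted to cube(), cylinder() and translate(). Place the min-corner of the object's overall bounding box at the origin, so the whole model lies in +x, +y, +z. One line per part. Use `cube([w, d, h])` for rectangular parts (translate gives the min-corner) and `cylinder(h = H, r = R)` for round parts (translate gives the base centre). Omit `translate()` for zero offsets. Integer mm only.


translate([0, 0, 695]) cube([1394, 849, 26]);
translate([59, 59, 0]) cylinder(h = 695, r = 20);
translate([1335, 59, 0]) cylinder(h = 695, r = 20);
translate([59, 790, 0]) cylinder(h = 695, r = 20);
translate([1335, 790, 0]) cylinder(h = 695, r = 20);


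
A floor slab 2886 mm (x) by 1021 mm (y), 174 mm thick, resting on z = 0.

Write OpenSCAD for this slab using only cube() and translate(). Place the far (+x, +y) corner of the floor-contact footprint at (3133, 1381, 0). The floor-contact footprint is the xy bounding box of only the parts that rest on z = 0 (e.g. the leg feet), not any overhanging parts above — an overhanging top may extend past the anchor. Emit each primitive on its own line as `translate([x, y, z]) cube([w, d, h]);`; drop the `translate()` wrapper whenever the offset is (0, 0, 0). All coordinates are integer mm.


translate([247, 360, 0]) cube([2886, 1021, 174]);


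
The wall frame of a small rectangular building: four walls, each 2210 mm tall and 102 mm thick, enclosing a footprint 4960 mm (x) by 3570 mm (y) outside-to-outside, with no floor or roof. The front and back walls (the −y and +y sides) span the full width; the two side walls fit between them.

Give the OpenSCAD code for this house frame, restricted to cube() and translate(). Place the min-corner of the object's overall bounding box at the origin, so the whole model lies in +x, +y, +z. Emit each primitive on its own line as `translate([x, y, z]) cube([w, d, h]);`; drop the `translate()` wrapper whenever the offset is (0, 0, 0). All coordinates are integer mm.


cube([4960, 102, 2210]);
translate([0, 3468, 0]) cube([4960, 102, 2210]);
translate([0, 102, 0]) cube([102, 3366, 2210]);
translate([4858, 102, 0]) cube([102, 3366, 2210]);


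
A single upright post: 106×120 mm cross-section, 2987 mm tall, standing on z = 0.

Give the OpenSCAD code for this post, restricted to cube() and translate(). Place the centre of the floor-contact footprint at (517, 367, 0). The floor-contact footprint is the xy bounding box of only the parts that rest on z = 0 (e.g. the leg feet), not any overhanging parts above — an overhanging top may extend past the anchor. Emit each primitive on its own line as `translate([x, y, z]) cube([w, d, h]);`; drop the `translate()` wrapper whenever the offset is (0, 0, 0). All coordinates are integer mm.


translate([464, 307, 0]) cube([106, 120, 2987]);


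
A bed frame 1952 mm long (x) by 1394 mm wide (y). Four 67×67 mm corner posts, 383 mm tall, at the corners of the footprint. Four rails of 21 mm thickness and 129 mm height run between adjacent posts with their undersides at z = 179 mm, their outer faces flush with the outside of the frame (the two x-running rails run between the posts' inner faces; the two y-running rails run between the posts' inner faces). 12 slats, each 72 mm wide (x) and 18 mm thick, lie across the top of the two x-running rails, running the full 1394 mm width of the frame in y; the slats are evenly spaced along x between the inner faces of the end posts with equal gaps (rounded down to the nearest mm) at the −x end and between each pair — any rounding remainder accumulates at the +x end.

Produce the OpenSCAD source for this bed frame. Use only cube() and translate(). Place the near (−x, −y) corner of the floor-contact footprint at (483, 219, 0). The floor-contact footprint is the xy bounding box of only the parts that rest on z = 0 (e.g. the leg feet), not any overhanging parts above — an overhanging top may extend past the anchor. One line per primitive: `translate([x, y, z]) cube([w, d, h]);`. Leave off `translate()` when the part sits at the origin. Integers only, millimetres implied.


// slat z = rail_z + rail_h = 179 + 129 = 308
// slat gap = ⌊(1818 − 12·72) / 13⌋ = 73
translate([483, 219, 0]) cube([67, 67, 383]);
translate([483, 1546, 0]) cube([67, 67, 383]);
translate([2368, 219, 0]) cube([67, 67, 383]);
translate([2368, 1546, 0]) cube([67, 67, 383]);
translate([550, 219, 179]) cube([1818, 21, 129]);
translate([550, 1592, 179]) cube([1818, 21, 129]);
translate([483, 286, 179]) cube([21, 1260, 129]);
translate([2414, 286, 179]) cube([21, 1260, 129]);
translate([623, 219, 308]) cube([72, 1394, 18]);
translate([768, 219, 308]) cube([72, 1394, 18]);
translate([913, 219, 308]) cube([72, 1394, 18]);
translate([1058, 219, 308]) cube([72, 1394, 18]);
translate([1203, 219, 308]) cube([72, 1394, 18]);
translate([1348, 219, 308]) cube([72, 1394, 18]);
translate([1493, 219, 308]) cube([72, 1394, 18]);
translate([1638, 219, 308]) cube([72, 1394, 18]);
translate([1783, 219, 308]) cube([72, 1394, 18]);
translate([1928, 219, 308]) cube([72, 1394, 18]);
translate([2073, 219, 308]) cube([72, 1394, 18]);
translate([2218, 219, 308]) cube([72, 1394, 18]);


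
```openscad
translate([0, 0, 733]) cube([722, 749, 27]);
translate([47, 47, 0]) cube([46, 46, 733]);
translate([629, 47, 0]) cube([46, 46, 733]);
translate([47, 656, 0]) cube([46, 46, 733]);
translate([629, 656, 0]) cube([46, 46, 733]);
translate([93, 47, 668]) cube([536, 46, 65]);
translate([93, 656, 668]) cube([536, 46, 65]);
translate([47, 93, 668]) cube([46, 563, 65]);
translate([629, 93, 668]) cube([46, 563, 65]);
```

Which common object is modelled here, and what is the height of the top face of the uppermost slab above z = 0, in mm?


A table. The table height is 760 mm.

A 722×749×27 slab sits at z = 733 on four 46 mm square posts — a table. The top surface is at 733 + 27 = 760 mm.


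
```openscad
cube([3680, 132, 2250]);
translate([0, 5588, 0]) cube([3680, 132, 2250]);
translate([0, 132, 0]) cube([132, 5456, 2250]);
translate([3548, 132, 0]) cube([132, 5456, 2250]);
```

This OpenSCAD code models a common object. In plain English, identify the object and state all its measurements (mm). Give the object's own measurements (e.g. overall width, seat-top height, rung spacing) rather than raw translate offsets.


The wall frame of a small rectangular building: four walls, each 2250 mm tall and 132 mm thick, enclosing a footprint 3680 mm (x) by 5720 mm (y) outside-to-outside, with no floor or roof. The front and back walls (the −y and +y sides) span the full width; the two side walls fit between them.
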